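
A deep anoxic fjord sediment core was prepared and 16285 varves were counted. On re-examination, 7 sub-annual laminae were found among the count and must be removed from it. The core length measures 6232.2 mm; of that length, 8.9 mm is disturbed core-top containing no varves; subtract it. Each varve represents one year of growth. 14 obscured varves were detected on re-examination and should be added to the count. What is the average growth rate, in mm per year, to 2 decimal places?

Correcting the raw count gives 16285 − 7 + 14 = 16292 true varves.
Net length = 6232.2 − 8.9 = 6223.3 mm.
6223.3 mm over 16292 years gives 6223.3 / 16292 ≈ 0.38 mm per year.

0.38 mm per year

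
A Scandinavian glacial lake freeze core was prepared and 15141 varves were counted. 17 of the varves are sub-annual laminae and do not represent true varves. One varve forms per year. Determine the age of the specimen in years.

15124 years

Correcting the raw count gives 15141 − 17 = 15124 true varves.
At one varve per year, that is 15124 years.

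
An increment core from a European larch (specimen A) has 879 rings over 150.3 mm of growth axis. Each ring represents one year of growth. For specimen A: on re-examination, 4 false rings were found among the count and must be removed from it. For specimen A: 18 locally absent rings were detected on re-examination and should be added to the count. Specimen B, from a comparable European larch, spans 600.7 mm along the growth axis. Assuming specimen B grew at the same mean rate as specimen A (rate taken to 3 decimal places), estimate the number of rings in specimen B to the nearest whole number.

Specimen A: true ring count = 879 − 4 + 18 = 893.
A: 150.3 mm over 893 years gives 150.3 / 893 ≈ 0.168 mm per year.
Specimen B: 600.7 mm / 0.168 mm per year = 3575.60 years ≈ 3576 rings.

3576 rings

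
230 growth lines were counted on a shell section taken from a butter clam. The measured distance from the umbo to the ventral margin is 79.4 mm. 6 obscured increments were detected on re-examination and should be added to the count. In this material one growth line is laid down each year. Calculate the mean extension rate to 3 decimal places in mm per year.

0.336 mm per year

Correcting the raw count gives 230 + 6 = 236 true growth lines.
Extension rate ≈ 79.4 / 236 = 0.336 mm per year.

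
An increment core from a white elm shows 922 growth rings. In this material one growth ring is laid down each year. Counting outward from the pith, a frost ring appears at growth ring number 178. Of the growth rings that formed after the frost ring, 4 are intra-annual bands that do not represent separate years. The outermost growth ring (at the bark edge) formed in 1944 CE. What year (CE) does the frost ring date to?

1204 CE

922 − 178 = 744 growth rings lie beyond the frost ring toward the bark edge.
Excluding 4 false growth rings: 744 − 4 = 740.
The growth ring at the bark edge is 1944 CE, so the frost ring dates to 1944 − 740 = 1204 CE.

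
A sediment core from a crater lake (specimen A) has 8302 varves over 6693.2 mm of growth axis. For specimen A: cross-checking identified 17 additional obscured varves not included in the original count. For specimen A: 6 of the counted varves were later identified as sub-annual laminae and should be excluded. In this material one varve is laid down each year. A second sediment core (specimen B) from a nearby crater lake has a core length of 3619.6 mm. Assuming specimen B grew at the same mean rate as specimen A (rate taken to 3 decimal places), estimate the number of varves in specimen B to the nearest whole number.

Specimen A: correcting the raw count gives 8302 − 6 + 17 = 8313 true varves.
A: Mean rate = 6693.2 mm / 8313 years ≈ 0.805 mm per year.
B spans 3619.6 / 0.805 = 4496.40 years ≈ 4496 varves.

4496 varves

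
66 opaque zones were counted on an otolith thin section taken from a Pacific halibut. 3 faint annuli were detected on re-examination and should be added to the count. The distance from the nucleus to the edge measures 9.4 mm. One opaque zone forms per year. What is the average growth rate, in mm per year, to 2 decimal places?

0.14 mm per year

Correcting the raw count gives 66 + 3 = 69 true opaque zones.
9.4 mm over 69 years gives 9.4 / 69 ≈ 0.14 mm per year.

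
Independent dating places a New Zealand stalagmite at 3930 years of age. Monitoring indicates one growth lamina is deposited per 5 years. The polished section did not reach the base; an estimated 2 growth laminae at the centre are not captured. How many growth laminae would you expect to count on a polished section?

At 5 years per growth lamina, 3930 / 5 = 786 growth laminae are expected.
Less the 2 uncaptured growth laminae: 786 − 2 = 784.

784 growth laminae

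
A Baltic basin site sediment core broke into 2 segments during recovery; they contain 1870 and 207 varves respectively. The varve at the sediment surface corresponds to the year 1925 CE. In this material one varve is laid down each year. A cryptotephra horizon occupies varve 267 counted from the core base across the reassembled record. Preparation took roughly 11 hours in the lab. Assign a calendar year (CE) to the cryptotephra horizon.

Total varves = 1870 + 207 = 2077.
The cryptotephra horizon sits at varve 267 from the core base, so 2077 − 267 = 1810 varves formed after it.
Counting back 1810 years from 1925 CE places the cryptotephra horizon in 1925 − 1810 = 115 CE.

115 CE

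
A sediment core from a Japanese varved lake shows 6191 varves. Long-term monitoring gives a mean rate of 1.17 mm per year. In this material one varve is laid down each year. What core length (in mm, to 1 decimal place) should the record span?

7243.5 mm

The record spans 6191 years at 1.17 mm per year.
6191 years at 1.17 mm/year gives 1.17 × 6191 = 7243.5 mm.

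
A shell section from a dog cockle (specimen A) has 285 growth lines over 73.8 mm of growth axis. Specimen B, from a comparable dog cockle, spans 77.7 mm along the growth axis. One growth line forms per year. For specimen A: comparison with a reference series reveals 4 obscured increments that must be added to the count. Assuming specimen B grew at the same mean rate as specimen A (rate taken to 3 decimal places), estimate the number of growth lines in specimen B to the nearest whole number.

305 growth lines

Specimen A: true growth line count = 285 + 4 = 289.
A: Mean rate = 73.8 mm / 289 years ≈ 0.255 mm/year.
For B, 77.7 / 0.255 = 304.71 years ≈ 305 growth lines.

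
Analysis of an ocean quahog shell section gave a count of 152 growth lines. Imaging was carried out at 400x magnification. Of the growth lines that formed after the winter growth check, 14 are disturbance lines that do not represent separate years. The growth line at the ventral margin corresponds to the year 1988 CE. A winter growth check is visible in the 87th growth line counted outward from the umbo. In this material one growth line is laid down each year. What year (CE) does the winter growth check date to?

1937 CE

Between growth line 87 and the ventral margin there are 152 − 87 = 65 growth lines.
Excluding 14 false growth lines: 65 − 14 = 51.
Counting back 51 years from 1988 CE places the winter growth check in 1988 − 51 = 1937 CE.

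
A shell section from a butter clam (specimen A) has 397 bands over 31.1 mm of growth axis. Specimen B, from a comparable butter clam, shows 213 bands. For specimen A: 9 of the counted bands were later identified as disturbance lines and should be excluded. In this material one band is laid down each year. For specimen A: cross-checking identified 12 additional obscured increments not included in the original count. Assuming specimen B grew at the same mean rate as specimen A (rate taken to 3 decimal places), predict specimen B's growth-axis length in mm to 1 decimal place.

16.6 mm

Specimen A: correcting the raw count gives 397 − 9 + 12 = 400 true bands.
A: Mean rate = 31.1 mm / 400 years ≈ 0.078 mm/yr.
B's length ≈ 0.078 × 213 = 16.6 mm.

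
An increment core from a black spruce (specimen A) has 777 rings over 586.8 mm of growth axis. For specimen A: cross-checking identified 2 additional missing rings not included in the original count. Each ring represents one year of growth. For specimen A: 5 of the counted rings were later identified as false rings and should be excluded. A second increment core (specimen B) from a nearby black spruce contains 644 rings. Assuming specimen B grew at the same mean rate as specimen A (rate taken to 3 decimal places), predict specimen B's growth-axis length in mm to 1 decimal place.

Specimen A: adjusted count: 777 − 5 + 2 = 774 rings.
A: Extension rate ≈ 586.8 / 774 = 0.758 mm/yr.
B's length ≈ 0.758 × 644 = 488.2 mm.

488.2 mm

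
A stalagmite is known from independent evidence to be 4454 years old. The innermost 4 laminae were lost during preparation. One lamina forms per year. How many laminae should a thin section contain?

At one lamina per year, 4454 years correspond to 4454 laminae.
4454 − 4 missed = 4450 laminae expected in the prepared section.

4450 laminae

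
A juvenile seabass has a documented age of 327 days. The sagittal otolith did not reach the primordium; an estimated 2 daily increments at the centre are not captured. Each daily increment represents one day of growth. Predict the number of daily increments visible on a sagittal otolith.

At one daily increment per day, 327 days correspond to 327 daily increments.
Subtracting the 2 daily increments not captured gives 327 − 2 = 325 daily increments in the record.

325 daily increments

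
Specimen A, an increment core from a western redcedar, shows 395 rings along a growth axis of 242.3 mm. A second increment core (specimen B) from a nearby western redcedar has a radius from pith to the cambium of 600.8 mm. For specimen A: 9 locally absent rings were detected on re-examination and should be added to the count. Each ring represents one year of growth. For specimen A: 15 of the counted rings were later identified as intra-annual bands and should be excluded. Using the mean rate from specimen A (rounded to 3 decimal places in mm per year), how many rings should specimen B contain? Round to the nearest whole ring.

964 rings

Specimen A: after corrections the count is 395 − 15 + 9 = 389 rings.
A: 242.3 mm over 389 years gives 242.3 / 389 ≈ 0.623 mm per year.
Specimen B: 600.8 mm / 0.623 mm per year = 964.37 years ≈ 964 rings.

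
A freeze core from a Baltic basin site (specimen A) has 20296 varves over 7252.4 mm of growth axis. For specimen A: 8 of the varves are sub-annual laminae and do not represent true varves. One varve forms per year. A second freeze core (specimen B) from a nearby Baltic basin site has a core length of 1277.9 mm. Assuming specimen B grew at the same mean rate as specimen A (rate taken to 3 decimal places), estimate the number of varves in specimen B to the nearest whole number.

Specimen A: correcting the raw count gives 20296 − 8 = 20288 true varves.
A: Extension rate ≈ 7252.4 / 20288 = 0.357 mm/year.
B spans 1277.9 / 0.357 = 3579.55 years ≈ 3580 varves.

3580 varves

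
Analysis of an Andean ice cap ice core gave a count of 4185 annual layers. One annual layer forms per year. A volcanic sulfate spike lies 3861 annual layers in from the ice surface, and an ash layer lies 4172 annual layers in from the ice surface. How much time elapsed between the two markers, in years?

311 years

4172 − 3861 = 311 annual layers lie between the two events.
At one annual layer per year, 311 years elapsed between them.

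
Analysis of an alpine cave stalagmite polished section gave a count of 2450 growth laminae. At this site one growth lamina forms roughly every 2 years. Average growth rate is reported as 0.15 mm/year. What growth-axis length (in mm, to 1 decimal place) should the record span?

735.0 mm

2450 growth laminae at 2 years each span 2450 × 2 = 4900 years.
Predicted length = 0.15 mm/year × 4900 years = 735.0 mm.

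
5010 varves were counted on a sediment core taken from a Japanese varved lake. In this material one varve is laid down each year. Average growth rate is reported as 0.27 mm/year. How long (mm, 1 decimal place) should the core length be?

The record spans 5010 years at 0.27 mm per year.
Length ≈ 0.27 × 5010 = 1352.7 mm.

1352.7 mm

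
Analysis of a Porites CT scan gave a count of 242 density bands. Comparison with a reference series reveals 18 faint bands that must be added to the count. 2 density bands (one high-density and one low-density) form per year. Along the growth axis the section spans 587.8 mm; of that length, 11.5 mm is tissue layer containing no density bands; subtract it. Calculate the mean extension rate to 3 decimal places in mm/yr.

4.433 mm/yr

Adjusted count: 242 + 18 = 260 density bands.
260 density bands at 2 per year is 260 / 2 = 130 years.
The growth record spans 587.8 − 11.5 = 576.3 mm.
576.3 mm over 130 years gives 576.3 / 130 ≈ 4.433 mm/yr.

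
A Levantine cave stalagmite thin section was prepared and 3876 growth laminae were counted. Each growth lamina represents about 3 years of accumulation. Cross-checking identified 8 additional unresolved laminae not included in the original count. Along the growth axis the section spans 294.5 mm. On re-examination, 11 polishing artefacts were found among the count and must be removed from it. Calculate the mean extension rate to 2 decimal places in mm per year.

0.03 mm per year

True growth lamina count = 3876 − 11 + 8 = 3873.
3873 growth laminae at 3 years each span 3873 × 3 = 11619 years.
294.5 mm over 11619 years gives 294.5 / 11619 ≈ 0.03 mm per year.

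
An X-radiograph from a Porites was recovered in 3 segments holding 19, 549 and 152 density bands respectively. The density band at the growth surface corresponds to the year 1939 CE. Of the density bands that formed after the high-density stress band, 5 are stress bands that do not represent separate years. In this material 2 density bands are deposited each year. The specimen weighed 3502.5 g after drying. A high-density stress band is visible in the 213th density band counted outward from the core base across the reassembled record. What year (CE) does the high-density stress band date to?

1688 CE

Total density bands = 19 + 549 + 152 = 720.
The high-density stress band sits at density band 213 from the core base, so 720 − 213 = 507 density bands formed after it.
507 − 5 false = 502 true density bands after the high-density stress band.
With 2 density bands per year, 502 / 2 = 251 years.
Counting back 251 years from 1939 CE places the high-density stress band in 1939 − 251 = 1688 CE.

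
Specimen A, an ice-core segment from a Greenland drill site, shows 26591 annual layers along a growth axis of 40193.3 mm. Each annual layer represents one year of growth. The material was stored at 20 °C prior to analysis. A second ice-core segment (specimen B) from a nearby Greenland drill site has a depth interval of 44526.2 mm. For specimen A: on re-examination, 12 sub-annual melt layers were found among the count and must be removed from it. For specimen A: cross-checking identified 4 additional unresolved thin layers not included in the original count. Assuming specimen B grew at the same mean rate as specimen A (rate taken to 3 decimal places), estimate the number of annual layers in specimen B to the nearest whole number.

Specimen A: true annual layer count = 26591 − 12 + 4 = 26583.
A: Extension rate ≈ 40193.3 / 26583 = 1.512 mm per year.
For B, 44526.2 / 1.512 = 29448.54 years ≈ 29449 annual layers.

29449 annual layers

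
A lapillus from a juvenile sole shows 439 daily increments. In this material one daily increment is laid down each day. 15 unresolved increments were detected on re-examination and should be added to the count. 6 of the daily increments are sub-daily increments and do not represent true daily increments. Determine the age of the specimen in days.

448 days

Correcting the raw count gives 439 − 6 + 15 = 448 true daily increments.
At one daily increment per day, that is 448 days.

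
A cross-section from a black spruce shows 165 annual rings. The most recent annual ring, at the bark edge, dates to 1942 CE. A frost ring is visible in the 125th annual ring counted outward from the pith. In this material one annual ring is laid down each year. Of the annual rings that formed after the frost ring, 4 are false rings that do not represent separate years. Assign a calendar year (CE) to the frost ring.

1906 CE

The frost ring sits at annual ring 125 from the pith, so 165 − 125 = 40 annual rings formed after it.
Excluding 4 false annual rings: 40 − 4 = 36.
The annual ring at the bark edge is 1942 CE, so the frost ring dates to 1942 − 36 = 1906 CE.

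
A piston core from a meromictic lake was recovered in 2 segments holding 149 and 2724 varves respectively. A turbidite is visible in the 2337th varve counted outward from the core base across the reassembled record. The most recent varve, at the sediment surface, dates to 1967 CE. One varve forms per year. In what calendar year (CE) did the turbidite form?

1431 CE

Total varves = 149 + 2724 = 2873.
2873 − 2337 = 536 varves lie beyond the turbidite toward the sediment surface.
1967 − 536 = 1431 CE.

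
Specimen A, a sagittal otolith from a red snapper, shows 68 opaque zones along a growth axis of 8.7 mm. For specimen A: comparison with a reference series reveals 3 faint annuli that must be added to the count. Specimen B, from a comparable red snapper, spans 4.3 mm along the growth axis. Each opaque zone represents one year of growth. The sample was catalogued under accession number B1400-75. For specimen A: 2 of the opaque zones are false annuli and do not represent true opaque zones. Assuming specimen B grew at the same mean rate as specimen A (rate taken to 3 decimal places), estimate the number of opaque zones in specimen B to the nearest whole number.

34 opaque zones

Specimen A: after corrections the count is 68 − 2 + 3 = 69 opaque zones.
A: 8.7 mm over 69 years gives 8.7 / 69 ≈ 0.126 mm/yr.
B spans 4.3 / 0.126 = 34.13 years ≈ 34 opaque zones.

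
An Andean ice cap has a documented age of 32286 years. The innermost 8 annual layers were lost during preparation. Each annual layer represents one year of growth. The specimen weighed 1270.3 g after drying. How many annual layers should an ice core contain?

32278 annual layers

One annual layer per year gives 32286 annual layers over 32286 years.
Subtracting the 8 annual layers not captured gives 32286 − 8 = 32278 annual layers in the record.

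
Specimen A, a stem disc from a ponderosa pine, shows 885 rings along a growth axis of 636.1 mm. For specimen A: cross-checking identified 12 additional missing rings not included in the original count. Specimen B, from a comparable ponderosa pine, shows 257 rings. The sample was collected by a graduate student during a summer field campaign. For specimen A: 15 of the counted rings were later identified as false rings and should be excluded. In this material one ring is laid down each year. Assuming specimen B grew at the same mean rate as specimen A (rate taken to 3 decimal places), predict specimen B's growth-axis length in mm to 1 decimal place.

185.3 mm

Specimen A: adjusted count: 885 − 15 + 12 = 882 rings.
A: Extension rate ≈ 636.1 / 882 = 0.721 mm per year.
B's length ≈ 0.721 × 257 = 185.3 mm.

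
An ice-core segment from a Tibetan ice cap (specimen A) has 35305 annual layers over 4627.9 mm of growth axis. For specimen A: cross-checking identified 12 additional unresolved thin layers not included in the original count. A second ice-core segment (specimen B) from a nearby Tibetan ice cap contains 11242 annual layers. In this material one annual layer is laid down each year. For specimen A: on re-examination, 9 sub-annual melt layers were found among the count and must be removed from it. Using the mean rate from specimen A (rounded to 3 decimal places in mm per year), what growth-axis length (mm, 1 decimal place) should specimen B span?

Specimen A: adjusted count: 35305 − 9 + 12 = 35308 annual layers.
A: Extension rate ≈ 4627.9 / 35308 = 0.131 mm/yr.
Length of B = 0.131 × 11242 = 1472.7 mm.

1472.7 mm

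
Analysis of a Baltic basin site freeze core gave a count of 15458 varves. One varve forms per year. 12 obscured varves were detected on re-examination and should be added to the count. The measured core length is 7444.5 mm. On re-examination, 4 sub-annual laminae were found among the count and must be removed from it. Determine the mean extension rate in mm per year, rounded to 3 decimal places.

0.481 mm per year

True varve count = 15458 − 4 + 12 = 15466.
Mean rate = 7444.5 mm / 15466 years ≈ 0.481 mm per year.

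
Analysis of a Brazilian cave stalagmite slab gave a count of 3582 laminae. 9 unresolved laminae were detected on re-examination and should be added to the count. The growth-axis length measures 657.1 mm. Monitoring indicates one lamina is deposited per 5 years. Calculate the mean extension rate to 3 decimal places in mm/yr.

0.037 mm/yr

After corrections the count is 3582 + 9 = 3591 laminae.
Multiplying by 5 years per lamina: 3591 × 5 = 17955 years.
Mean rate = 657.1 mm / 17955 years ≈ 0.037 mm/yr.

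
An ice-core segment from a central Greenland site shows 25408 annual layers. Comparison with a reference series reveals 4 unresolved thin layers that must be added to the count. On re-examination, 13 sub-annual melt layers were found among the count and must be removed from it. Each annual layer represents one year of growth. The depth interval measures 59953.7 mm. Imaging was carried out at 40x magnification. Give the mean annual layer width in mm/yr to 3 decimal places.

True annual layer count = 25408 − 13 + 4 = 25399.
59953.7 mm over 25399 years gives 59953.7 / 25399 ≈ 2.360 mm/yr.

2.360 mm/yr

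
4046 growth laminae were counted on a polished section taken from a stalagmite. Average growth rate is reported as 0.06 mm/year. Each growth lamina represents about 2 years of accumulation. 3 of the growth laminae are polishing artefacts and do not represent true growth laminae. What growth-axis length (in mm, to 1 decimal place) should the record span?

Adjusted count: 4046 − 3 = 4043 growth laminae.
Multiplying by 2 years per growth lamina: 4043 × 2 = 8086 years.
Predicted length = 0.06 mm/year × 8086 years = 485.2 mm.

485.2 mm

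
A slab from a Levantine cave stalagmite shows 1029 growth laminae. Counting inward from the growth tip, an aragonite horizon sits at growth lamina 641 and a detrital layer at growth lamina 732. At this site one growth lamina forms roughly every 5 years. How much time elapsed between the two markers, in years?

455 years

732 − 641 = 91 growth laminae lie between the two events.
At 5 years per growth lamina, 91 × 5 = 455 years.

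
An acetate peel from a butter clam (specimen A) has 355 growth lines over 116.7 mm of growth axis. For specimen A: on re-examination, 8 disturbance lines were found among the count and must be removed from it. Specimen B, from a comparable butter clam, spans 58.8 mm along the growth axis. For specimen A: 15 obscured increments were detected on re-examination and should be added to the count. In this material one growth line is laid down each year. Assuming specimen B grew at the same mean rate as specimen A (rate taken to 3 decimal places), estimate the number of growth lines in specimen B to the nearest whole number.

Specimen A: true growth line count = 355 − 8 + 15 = 362.
A: 116.7 mm over 362 years gives 116.7 / 362 ≈ 0.322 mm/year.
For B, 58.8 / 0.322 = 182.61 years ≈ 183 growth lines.

183 growth lines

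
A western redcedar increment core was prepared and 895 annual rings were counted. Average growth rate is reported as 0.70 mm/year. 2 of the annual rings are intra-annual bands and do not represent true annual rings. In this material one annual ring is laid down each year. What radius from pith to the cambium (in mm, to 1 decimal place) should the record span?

625.1 mm

Adjusted count: 895 − 2 = 893 annual rings.
Length ≈ 0.70 × 893 = 625.1 mm.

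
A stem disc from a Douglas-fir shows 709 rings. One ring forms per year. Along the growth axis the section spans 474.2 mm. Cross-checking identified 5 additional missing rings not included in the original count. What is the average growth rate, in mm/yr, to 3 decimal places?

After corrections the count is 709 + 5 = 714 rings.
Extension rate ≈ 474.2 / 714 = 0.664 mm/yr.

0.664 mm/yr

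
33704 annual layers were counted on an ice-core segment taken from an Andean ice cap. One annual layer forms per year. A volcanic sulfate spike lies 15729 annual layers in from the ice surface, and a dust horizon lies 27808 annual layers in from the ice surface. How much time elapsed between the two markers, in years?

The two markers are separated by 27808 − 15729 = 12079 annual layers.
That is 12079 years at one annual layer per year.

12079 yr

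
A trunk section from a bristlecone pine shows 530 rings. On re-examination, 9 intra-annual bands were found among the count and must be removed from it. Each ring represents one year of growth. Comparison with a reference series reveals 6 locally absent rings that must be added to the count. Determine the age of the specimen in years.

527 yr

Adjusted count: 530 − 9 + 6 = 527 rings.
With a one-to-one ring periodicity this is 527 years.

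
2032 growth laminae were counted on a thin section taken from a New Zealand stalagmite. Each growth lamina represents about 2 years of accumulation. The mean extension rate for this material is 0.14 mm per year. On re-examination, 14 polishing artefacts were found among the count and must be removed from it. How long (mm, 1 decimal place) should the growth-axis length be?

565.0 mm

After corrections the count is 2032 − 14 = 2018 growth laminae.
Multiplying by 2 years per growth lamina: 2018 × 2 = 4036 years.
Predicted length = 0.14 mm/year × 4036 years = 565.0 mm.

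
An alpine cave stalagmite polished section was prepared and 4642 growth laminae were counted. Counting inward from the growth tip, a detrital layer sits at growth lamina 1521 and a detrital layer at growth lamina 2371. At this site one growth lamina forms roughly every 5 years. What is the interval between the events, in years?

4250 years

2371 − 1521 = 850 growth laminae lie between the two events.
850 growth laminae at 5 years each span 850 × 5 = 4250 years.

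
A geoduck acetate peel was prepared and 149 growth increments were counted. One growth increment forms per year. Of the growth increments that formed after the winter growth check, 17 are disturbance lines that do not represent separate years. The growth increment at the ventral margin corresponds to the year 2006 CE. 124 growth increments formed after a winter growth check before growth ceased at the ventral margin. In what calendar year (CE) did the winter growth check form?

1899 CE

124 growth increments formed after the winter growth check.
124 − 17 false = 107 true growth increments after the winter growth check.
Counting back 107 years from 2006 CE places the winter growth check in 2006 − 107 = 1899 CE.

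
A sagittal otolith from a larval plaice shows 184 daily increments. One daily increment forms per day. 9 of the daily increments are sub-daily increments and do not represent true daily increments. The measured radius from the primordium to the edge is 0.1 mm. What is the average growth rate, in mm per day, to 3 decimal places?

True daily increment count = 184 − 9 = 175.
Extension rate ≈ 0.1 / 175 = 0.001 mm per day.

0.001 mm per day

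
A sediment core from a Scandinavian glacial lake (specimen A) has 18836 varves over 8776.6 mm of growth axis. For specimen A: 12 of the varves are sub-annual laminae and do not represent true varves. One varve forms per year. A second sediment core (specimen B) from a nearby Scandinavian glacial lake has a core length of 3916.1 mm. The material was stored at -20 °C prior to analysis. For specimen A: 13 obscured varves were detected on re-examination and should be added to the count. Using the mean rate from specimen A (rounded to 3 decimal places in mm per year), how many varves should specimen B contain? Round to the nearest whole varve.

8404 varves

Specimen A: correcting the raw count gives 18836 − 12 + 13 = 18837 true varves.
A: 8776.6 mm over 18837 years gives 8776.6 / 18837 ≈ 0.466 mm per year.
Specimen B: 3916.1 mm / 0.466 mm per year = 8403.65 years ≈ 8404 varves.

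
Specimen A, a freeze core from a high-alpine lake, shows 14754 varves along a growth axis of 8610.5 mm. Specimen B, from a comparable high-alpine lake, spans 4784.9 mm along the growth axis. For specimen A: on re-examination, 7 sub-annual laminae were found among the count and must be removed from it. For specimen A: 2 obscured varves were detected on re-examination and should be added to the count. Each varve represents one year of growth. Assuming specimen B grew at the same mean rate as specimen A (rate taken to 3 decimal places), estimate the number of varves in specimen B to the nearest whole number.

Specimen A: adjusted count: 14754 − 7 + 2 = 14749 varves.
A: 8610.5 mm over 14749 years gives 8610.5 / 14749 ≈ 0.584 mm/year.
B spans 4784.9 / 0.584 = 8193.32 years ≈ 8193 varves.

8193 varves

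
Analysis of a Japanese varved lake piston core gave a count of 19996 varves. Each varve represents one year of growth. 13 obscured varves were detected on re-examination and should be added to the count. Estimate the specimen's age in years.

20009 years

Correcting the raw count gives 19996 + 13 = 20009 true varves.
One varve per year makes the duration 20009 years.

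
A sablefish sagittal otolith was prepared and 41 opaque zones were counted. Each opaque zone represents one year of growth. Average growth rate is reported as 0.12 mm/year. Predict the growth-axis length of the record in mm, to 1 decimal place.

4.9 mm

The record spans 41 years at 0.12 mm per year.
Predicted length = 0.12 mm/year × 41 years = 4.9 mm.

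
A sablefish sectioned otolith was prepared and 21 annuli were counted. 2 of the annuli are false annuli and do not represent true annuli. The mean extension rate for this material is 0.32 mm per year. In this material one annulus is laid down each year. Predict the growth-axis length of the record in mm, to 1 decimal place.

6.1 mm

Adjusted count: 21 − 2 = 19 annuli.
Length ≈ 0.32 × 19 = 6.1 mm.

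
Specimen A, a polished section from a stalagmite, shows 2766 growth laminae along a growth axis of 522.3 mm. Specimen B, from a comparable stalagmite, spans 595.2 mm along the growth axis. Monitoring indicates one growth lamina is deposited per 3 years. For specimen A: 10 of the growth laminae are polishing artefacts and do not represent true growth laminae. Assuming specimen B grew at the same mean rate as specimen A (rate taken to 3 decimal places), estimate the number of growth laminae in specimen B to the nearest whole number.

3149 growth laminae

Specimen A: true growth lamina count = 2766 − 10 = 2756.
Specimen A: 2756 growth laminae at 3 years each span 2756 × 3 = 8268 years.
A: 522.3 mm over 8268 years gives 522.3 / 8268 ≈ 0.063 mm per year.
Specimen B: 595.2 mm / 0.063 mm per year = 9447.62 years; at 3 years per growth lamina that is 9447.62 / 3 ≈ 3149 growth laminae.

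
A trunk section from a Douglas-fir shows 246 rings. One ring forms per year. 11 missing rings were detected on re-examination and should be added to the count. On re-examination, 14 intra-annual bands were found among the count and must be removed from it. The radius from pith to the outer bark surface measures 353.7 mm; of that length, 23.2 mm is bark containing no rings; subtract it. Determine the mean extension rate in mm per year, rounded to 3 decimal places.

Adjusted count: 246 − 14 + 11 = 243 rings.
Removing the 23.2 mm offcut leaves 353.7 − 23.2 = 330.5 mm.
330.5 mm over 243 years gives 330.5 / 243 ≈ 1.360 mm per year.

1.360 mm per year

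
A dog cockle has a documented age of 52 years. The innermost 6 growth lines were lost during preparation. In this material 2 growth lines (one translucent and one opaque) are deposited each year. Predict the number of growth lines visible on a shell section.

52 years at 2 growth lines per year gives 52 × 2 = 104 growth lines.
Subtracting the 6 growth lines not captured gives 104 − 6 = 98 growth lines in the record.

98 growth lines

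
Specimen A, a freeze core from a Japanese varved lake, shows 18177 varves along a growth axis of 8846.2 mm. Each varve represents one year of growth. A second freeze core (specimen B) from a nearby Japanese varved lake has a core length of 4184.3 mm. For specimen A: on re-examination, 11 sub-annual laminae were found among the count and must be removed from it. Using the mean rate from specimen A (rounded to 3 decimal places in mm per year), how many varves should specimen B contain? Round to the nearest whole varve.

Specimen A: after corrections the count is 18177 − 11 = 18166 varves.
A: Extension rate ≈ 8846.2 / 18166 = 0.487 mm/year.
Specimen B: 4184.3 mm / 0.487 mm per year = 8591.99 years ≈ 8592 varves.

8592 varves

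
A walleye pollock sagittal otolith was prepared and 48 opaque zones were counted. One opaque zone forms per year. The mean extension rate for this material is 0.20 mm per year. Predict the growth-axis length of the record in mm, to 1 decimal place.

The record spans 48 years at 0.20 mm per year.
Predicted length = 0.20 mm/year × 48 years = 9.6 mm.

9.6 mm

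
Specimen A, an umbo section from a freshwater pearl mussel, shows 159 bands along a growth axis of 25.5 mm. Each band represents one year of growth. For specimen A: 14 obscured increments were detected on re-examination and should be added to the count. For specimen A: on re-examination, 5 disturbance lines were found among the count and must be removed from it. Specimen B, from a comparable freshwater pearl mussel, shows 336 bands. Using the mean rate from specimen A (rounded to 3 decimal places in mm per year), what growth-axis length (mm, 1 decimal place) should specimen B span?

Specimen A: true band count = 159 − 5 + 14 = 168.
A: Extension rate ≈ 25.5 / 168 = 0.152 mm/yr.
Length of B = 0.152 × 336 = 51.1 mm.

51.1 mm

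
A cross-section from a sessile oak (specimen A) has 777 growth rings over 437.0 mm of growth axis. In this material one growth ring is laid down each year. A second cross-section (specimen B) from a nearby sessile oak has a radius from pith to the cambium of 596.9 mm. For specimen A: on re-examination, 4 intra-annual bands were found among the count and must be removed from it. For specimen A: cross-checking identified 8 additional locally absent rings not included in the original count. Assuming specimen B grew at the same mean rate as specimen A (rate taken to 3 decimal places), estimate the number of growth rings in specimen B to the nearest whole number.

1066 growth rings

Specimen A: true growth ring count = 777 − 4 + 8 = 781.
A: Mean rate = 437.0 mm / 781 years ≈ 0.560 mm/year.
Specimen B: 596.9 mm / 0.560 mm per year = 1065.89 years ≈ 1066 growth rings.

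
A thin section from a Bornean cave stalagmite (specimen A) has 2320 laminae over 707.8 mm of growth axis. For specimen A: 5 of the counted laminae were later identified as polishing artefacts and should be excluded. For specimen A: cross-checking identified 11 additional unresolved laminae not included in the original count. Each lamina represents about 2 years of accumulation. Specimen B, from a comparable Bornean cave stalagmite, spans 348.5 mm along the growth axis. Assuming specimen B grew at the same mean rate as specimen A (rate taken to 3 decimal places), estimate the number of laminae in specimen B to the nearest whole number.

Specimen A: true lamina count = 2320 − 5 + 11 = 2326.
Specimen A: at 2 years per lamina, 2326 × 2 = 4652 years.
A: Mean rate = 707.8 mm / 4652 years ≈ 0.152 mm/yr.
For B, 348.5 / 0.152 = 2292.76 years; at 2 years per lamina that is 2292.76 / 2 ≈ 1146 laminae.

1146 laminae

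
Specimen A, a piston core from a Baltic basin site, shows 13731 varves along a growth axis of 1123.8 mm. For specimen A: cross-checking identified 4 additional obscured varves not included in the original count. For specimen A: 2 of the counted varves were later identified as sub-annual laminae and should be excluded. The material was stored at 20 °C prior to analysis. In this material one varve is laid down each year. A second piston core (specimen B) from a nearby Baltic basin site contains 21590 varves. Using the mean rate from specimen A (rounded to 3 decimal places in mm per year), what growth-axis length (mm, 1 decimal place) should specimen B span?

1770.4 mm

Specimen A: true varve count = 13731 − 2 + 4 = 13733.
A: Mean rate = 1123.8 mm / 13733 years ≈ 0.082 mm/yr.
Length of B = 0.082 × 21590 = 1770.4 mm.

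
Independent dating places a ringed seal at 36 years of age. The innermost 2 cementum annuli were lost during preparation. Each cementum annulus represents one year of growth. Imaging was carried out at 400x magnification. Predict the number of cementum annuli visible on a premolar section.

Expected cementum annuli over 36 years: 36.
Subtracting the 2 cementum annuli not captured gives 36 − 2 = 34 cementum annuli in the record.

34 cementum annuli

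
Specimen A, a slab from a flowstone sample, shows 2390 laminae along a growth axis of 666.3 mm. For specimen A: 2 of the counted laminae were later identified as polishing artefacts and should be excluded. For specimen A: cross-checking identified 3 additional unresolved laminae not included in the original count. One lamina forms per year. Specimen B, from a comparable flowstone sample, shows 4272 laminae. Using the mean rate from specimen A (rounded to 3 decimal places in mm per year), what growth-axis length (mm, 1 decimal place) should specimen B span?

Specimen A: correcting the raw count gives 2390 − 2 + 3 = 2391 true laminae.
A: Extension rate ≈ 666.3 / 2391 = 0.279 mm/year.
B's length ≈ 0.279 × 4272 = 1191.9 mm.

1191.9 mm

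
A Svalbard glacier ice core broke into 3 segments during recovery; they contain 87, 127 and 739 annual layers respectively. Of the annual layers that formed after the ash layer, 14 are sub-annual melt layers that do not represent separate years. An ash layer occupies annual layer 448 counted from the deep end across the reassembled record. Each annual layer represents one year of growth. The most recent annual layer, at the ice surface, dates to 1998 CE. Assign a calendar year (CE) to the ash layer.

1507 CE

Total annual layers = 87 + 127 + 739 = 953.
The ash layer sits at annual layer 448 from the deep end, so 953 − 448 = 505 annual layers formed after it.
Excluding 14 false annual layers: 505 − 14 = 491.
Counting back 491 years from 1998 CE places the ash layer in 1998 − 491 = 1507 CE.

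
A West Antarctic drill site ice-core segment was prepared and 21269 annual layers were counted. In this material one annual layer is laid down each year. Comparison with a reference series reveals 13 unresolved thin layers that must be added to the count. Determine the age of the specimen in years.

21282 years

Correcting the raw count gives 21269 + 13 = 21282 true annual layers.
With a one-to-one annual layer periodicity this is 21282 years.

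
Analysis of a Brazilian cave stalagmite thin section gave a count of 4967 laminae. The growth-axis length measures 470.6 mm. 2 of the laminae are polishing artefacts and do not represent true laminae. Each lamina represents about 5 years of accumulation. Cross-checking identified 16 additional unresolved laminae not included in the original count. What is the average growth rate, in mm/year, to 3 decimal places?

True lamina count = 4967 − 2 + 16 = 4981.
At 5 years per lamina, 4981 × 5 = 24905 years.
Extension rate ≈ 470.6 / 24905 = 0.019 mm/year.

0.019 mm/year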